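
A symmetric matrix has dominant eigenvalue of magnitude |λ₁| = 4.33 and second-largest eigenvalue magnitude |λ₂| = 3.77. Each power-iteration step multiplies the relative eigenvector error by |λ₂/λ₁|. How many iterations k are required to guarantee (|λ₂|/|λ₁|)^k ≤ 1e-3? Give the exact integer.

50

|λ₂/λ₁| = 3.77/4.33 = 0.87067
Need k ≥ ln(1e-3) / ln(0.87067) = -6.9078 / -0.1385 ≈ 49.878
Smallest integer k satisfying the bound: 50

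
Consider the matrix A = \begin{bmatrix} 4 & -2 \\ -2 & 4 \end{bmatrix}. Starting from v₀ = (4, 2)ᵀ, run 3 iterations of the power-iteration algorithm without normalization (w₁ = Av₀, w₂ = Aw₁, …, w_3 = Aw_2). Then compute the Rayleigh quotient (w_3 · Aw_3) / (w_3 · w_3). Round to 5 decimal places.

λ ≈ 5.95122

w1 = Av₀ = (12, 0)
w2 = Aw1 = (48, -24)
w3 = Aw2 = (240, -192)
Aw3 = (1344, -1248)
w3·Aw3 = 240·1344 + (-192)·(-1248) = 562176; w3·w3 = 240·240 + (-192)·(-192) = 94464
λ ≈ 562176/94464 = 5.95122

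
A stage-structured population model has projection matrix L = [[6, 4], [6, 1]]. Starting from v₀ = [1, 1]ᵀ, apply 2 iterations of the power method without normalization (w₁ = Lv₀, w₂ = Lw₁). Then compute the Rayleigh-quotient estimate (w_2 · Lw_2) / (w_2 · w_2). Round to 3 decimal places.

λ ≈ 8.985

w1 = Lv₀ = (6·1 + 4·1; 6·1 + 1·1) = (10, 7)
w2 = Lw1 = (6·10 + 4·7; 6·10 + 1·7) = (88, 67)
Lw2 = (796, 595)
w2·Lw2 = 88·796 + 67·595 = 109913; w2·w2 = 88·88 + 67·67 = 12233
λ ≈ 109913/12233 = 8.985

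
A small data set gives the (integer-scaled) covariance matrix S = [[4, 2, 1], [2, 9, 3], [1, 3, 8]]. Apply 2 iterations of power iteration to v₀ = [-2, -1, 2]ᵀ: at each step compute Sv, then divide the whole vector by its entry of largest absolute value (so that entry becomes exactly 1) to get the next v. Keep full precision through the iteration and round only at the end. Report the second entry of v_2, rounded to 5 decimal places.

-0.77966

Sv0 = (-8.000000, -7.000000, 11.000000); divide by 11.000000 → v1 = (-0.727273, -0.636364, 1.000000)
Sv1 = (-3.181818, -4.181818, 5.363636); divide by 5.363636 → v2 = (-0.593220, -0.779661, 1.000000)
Requested entry of v2: -46/59 = -0.77966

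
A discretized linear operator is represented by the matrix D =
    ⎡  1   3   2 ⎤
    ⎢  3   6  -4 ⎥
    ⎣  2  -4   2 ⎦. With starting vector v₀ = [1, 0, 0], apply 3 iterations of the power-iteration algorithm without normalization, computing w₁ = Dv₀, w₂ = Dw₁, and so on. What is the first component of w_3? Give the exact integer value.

w1 = Dv₀ = (1·1 + 3·0 + 2·0; 3·1 + 6·0 + (-4)·0; 2·1 + (-4)·0 + 2·0) = (1, 3, 2)
w2 = Dw1 = (1·1 + 3·3 + 2·2; 3·1 + 6·3 + (-4)·2; 2·1 + (-4)·3 + 2·2) = (14, 13, -6)
w3 = Dw2 = (41, 144, -36)
The requested component of w3 is 41.

41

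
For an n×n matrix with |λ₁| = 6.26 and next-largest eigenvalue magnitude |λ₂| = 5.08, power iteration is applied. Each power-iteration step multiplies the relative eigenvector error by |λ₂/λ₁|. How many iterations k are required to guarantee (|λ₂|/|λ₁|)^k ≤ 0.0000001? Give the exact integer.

78

|λ₂/λ₁| = 5.08/6.26 = 0.81150
Need k ≥ ln(0.0000001) / ln(0.81150) = -16.1181 / -0.2089 ≈ 77.168
Smallest integer k satisfying the bound: 78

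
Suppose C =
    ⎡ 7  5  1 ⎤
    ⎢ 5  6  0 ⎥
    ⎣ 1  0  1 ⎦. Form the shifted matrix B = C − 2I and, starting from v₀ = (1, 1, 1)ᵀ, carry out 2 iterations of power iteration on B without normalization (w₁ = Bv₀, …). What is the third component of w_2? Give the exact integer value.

B = C − 2I has rows (5, 5, 1); (5, 4, 0); (1, 0, -1)
w1 = Bv₀ = (11, 9, 0)
w2 = Bw1 = (100, 91, 11)
Requested component of w2: 11

11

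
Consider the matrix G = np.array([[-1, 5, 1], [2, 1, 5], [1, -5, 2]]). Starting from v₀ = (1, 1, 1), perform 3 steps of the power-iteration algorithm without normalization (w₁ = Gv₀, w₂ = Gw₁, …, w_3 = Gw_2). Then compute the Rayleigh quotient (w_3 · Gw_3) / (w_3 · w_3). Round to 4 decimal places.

2.6479

w1 = Gv₀ = (5, 8, -2)
w2 = Gw1 = (33, 8, -39)
w3 = Gw2 = (-32, -121, -85)
Gw3 = (-658, -610, 403)
w3·Gw3 = (-32)·(-658) + (-121)·(-610) + (-85)·403 = 60611; w3·w3 = (-32)·(-32) + (-121)·(-121) + (-85)·(-85) = 22890
λ ≈ 60611/22890 = 2.6479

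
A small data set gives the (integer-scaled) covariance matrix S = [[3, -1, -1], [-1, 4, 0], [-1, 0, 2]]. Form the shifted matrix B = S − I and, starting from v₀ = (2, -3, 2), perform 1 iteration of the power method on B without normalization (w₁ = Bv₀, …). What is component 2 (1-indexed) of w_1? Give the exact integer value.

-11

B = S − I has rows (2, -1, -1); (-1, 3, 0); (-1, 0, 1)
w1 = Bv₀ = (2·2 + (-1)·(-3) + (-1)·2; (-1)·2 + 3·(-3) + 0·2; (-1)·2 + 0·(-3) + 1·2) = (5, -11, 0)
Requested component of w1: -11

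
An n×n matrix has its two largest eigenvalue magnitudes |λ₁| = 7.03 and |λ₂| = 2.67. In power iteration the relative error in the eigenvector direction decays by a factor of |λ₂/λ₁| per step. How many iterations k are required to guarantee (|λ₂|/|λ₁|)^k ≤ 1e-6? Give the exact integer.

15

|λ₂/λ₁| = 2.67/7.03 = 0.37980
Need k ≥ ln(1e-6) / ln(0.37980) = -13.8155 / -0.9681 ≈ 14.271
Smallest integer k satisfying the bound: 15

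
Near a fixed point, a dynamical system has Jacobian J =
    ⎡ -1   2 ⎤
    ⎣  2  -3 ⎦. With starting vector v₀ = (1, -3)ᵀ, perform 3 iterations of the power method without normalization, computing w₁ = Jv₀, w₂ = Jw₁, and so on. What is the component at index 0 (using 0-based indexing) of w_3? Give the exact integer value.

w1 = Jv₀ = (-7, 11)
w2 = Jw1 = (29, -47)
w3 = Jw2 = (-123, 199)
The requested component of w3 is -123.

-123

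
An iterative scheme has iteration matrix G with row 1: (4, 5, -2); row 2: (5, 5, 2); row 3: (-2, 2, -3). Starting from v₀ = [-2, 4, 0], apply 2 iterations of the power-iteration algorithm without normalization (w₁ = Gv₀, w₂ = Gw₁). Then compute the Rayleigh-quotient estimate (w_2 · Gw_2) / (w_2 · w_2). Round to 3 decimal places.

w1 = Gv₀ = (4·(-2) + 5·4 + (-2)·0; 5·(-2) + 5·4 + 2·0; (-2)·(-2) + 2·4 + (-3)·0) = (12, 10, 12)
w2 = Gw1 = (4·12 + 5·10 + (-2)·12; 5·12 + 5·10 + 2·12; (-2)·12 + 2·10 + (-3)·12) = (74, 134, -40)
Gw2 = (1046, 960, 240)
w2·Gw2 = 74·1046 + 134·960 + (-40)·240 = 196444; w2·w2 = 74·74 + 134·134 + (-40)·(-40) = 25032
λ ≈ 196444/25032 = 7.848

λ ≈ 7.848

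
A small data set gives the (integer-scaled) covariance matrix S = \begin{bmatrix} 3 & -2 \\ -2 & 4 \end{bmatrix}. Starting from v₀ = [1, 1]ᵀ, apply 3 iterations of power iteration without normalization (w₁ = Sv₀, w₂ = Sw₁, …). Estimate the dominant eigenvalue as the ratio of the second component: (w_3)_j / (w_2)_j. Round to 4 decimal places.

λ ≈ 4.3333

w1 = Sv₀ = (3·1 + (-2)·1; (-2)·1 + 4·1) = (1, 2)
w2 = Sw1 = (3·1 + (-2)·2; (-2)·1 + 4·2) = (-1, 6)
w3 = Sw2 = (-15, 26)
Ratio at component: 26 / 6 = 4.3333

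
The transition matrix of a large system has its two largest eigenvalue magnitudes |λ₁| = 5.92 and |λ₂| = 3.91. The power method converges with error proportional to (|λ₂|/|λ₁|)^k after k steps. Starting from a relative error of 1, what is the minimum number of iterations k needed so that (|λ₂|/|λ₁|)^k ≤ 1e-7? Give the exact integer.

39

|λ₂/λ₁| = 3.91/5.92 = 0.66047
Need k ≥ ln(1e-7) / ln(0.66047) = -16.1181 / -0.4148 ≈ 38.858
Smallest integer k satisfying the bound: 39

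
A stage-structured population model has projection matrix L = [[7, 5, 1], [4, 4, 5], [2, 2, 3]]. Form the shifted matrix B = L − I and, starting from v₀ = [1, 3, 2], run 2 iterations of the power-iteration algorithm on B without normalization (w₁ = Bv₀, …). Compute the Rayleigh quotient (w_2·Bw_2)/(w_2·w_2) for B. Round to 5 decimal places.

10.51555

B = L − I has rows (6, 5, 1); (4, 3, 5); (2, 2, 2)
w1 = Bv₀ = (23, 23, 12)
w2 = Bw1 = (265, 221, 116)
Bw2 = (2811, 2303, 1204)
w2·Bw2 = 1393542; w2·w2 = 132522; μ ≈ 1393542/132522 = 10.51555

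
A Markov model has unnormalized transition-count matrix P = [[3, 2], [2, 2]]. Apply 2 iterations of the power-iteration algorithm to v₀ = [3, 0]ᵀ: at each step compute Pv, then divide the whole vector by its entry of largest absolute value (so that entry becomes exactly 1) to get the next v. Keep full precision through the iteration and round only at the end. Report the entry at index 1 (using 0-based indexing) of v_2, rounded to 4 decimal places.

Pv0 = (9.00000, 6.00000); divide by 9.00000 → v1 = (1.00000, 0.66667)
Pv1 = (4.33333, 3.33333); divide by 4.33333 → v2 = (1.00000, 0.76923)
Requested entry of v2: 30/39 = 0.7692

0.7692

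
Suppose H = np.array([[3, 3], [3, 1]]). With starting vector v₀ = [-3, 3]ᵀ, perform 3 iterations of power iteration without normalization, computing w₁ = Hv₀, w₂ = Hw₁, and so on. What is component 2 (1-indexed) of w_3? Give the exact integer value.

-60

w1 = Hv₀ = (3·(-3) + 3·3; 3·(-3) + 1·3) = (0, -6)
w2 = Hw1 = (3·0 + 3·(-6); 3·0 + 1·(-6)) = (-18, -6)
w3 = Hw2 = (-72, -60)
The requested component of w3 is -60.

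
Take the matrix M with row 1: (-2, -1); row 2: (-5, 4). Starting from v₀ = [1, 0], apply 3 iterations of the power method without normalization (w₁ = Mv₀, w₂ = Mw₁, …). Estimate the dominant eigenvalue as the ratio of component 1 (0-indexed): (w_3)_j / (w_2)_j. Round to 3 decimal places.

8.500

w1 = Mv₀ = (-2, -5)
w2 = Mw1 = (9, -10)
w3 = Mw2 = (-8, -85)
Ratio at component: -85 / -10 = 8.500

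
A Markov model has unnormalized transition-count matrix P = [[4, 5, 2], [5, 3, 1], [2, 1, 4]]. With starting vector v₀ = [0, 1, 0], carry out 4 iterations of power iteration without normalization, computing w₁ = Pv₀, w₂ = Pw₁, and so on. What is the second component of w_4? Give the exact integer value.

w1 = Pv₀ = (5, 3, 1)
w2 = Pw1 = (37, 35, 17)
w3 = Pw2 = (357, 307, 177)
w4 = Pw3 = (3317, 2883, 1729)
The requested component of w4 is 2883.

2883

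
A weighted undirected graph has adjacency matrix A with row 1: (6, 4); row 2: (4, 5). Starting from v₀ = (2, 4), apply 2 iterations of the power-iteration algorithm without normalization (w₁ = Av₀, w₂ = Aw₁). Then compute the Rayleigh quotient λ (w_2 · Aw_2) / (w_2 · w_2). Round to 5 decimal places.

λ ≈ 9.53039

w1 = Av₀ = (28, 28)
w2 = Aw1 = (280, 252)
Aw2 = (2688, 2380)
w2·Aw2 = 280·2688 + 252·2380 = 1352400; w2·w2 = 280·280 + 252·252 = 141904
λ ≈ 1352400/141904 = 9.53039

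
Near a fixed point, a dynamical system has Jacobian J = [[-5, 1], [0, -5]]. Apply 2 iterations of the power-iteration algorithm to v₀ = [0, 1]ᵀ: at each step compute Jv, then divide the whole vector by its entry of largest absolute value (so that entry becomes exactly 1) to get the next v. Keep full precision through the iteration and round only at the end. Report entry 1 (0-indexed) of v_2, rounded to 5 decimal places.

1.00000

Jv0 = (1.000000, -5.000000); divide by -5.000000 → v1 = (-0.200000, 1.000000)
Jv1 = (2.000000, -5.000000); divide by -5.000000 → v2 = (-0.400000, 1.000000)
Requested entry of v2: 25/25 = 1.00000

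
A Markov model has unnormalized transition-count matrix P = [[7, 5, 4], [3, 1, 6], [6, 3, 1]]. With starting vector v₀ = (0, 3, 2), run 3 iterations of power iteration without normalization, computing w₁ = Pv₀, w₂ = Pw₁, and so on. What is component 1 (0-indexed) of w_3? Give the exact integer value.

w1 = Pv₀ = (7·0 + 5·3 + 4·2; 3·0 + 1·3 + 6·2; 6·0 + 3·3 + 1·2) = (23, 15, 11)
w2 = Pw1 = (7·23 + 5·15 + 4·11; 3·23 + 1·15 + 6·11; 6·23 + 3·15 + 1·11) = (280, 150, 194)
w3 = Pw2 = (3486, 2154, 2324)
The requested component of w3 is 2154.

2154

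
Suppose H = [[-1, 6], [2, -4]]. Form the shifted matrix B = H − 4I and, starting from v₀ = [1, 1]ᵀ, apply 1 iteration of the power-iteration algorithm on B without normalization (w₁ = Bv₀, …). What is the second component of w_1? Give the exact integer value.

-6

B = H − 4I has rows (-5, 6); (2, -8)
w1 = Bv₀ = ((-5)·1 + 6·1; 2·1 + (-8)·1) = (1, -6)
Requested component of w1: -6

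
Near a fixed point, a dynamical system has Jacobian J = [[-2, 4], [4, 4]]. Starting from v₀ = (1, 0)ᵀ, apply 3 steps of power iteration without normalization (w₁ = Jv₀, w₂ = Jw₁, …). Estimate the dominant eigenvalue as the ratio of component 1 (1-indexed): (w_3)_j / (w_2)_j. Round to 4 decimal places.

w1 = Jv₀ = ((-2)·1 + 4·0; 4·1 + 4·0) = (-2, 4)
w2 = Jw1 = ((-2)·(-2) + 4·4; 4·(-2) + 4·4) = (20, 8)
w3 = Jw2 = (-8, 112)
Ratio at component: -8 / 20 = -0.4000

λ ≈ -0.4000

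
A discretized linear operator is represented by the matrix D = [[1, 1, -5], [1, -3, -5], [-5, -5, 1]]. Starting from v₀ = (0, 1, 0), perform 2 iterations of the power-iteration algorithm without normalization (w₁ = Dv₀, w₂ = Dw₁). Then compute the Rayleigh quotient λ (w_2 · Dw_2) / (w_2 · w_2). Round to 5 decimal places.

λ ≈ -2.47948

w1 = Dv₀ = (1, -3, -5)
w2 = Dw1 = (23, 35, 5)
Dw2 = (33, -107, -285)
w2·Dw2 = 23·33 + 35·(-107) + 5·(-285) = -4411; w2·w2 = 23·23 + 35·35 + 5·5 = 1779
λ ≈ -4411/1779 = -2.47948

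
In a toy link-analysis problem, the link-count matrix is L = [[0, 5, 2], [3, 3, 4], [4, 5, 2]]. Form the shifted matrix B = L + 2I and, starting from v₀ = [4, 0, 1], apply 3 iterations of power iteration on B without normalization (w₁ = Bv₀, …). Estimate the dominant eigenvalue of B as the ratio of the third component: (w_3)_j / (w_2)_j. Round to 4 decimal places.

11.5500

B = L + 2I has rows (2, 5, 2); (3, 5, 4); (4, 5, 4)
w1 = Bv₀ = (2·4 + 5·0 + 2·1; 3·4 + 5·0 + 4·1; 4·4 + 5·0 + 4·1) = (10, 16, 20)
w2 = Bw1 = (2·10 + 5·16 + 2·20; 3·10 + 5·16 + 4·20; 4·10 + 5·16 + 4·20) = (140, 190, 200)
w3 = Bw2 = (1630, 2170, 2310)
Ratio: 2310/200 = 11.5500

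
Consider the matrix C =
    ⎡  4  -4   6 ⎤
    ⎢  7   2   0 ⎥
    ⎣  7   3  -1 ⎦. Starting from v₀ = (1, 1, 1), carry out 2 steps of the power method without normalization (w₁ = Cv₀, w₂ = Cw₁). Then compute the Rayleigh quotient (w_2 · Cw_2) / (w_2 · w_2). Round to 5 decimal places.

w1 = Cv₀ = (6, 9, 9)
w2 = Cw1 = (42, 60, 60)
Cw2 = (288, 414, 414)
w2·Cw2 = 42·288 + 60·414 + 60·414 = 61776; w2·w2 = 42·42 + 60·60 + 60·60 = 8964
λ ≈ 61776/8964 = 6.89157

λ ≈ 6.89157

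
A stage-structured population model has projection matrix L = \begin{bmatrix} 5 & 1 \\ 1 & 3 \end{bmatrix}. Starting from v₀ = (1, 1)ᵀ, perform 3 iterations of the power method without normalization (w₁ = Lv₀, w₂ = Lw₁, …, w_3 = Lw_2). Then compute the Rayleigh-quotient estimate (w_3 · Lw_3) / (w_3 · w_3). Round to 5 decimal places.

w1 = Lv₀ = (6, 4)
w2 = Lw1 = (34, 18)
w3 = Lw2 = (188, 88)
Lw3 = (1028, 452)
w3·Lw3 = 188·1028 + 88·452 = 233040; w3·w3 = 188·188 + 88·88 = 43088
λ ≈ 233040/43088 = 5.40847

λ ≈ 5.40847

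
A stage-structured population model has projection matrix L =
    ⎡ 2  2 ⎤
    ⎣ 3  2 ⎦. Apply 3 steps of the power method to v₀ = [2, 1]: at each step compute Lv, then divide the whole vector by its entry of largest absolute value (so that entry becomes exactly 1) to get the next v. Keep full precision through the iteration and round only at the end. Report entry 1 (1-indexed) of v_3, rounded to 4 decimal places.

Lv0 = (6.00000, 8.00000); divide by 8.00000 → v1 = (0.75000, 1.00000)
Lv1 = (3.50000, 4.25000); divide by 4.25000 → v2 = (0.82353, 1.00000)
Lv2 = (3.64706, 4.47059); divide by 4.47059 → v3 = (0.81579, 1.00000)
Requested entry of v3: 124/152 = 0.8158

0.8158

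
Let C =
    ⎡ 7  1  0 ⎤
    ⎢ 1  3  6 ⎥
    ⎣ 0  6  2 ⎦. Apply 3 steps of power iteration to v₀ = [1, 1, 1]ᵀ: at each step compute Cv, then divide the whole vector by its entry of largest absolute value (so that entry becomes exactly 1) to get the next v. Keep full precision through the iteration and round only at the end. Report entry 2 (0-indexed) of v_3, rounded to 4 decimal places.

0.8564

Cv0 = (8.00000, 10.00000, 8.00000); divide by 10.00000 → v1 = (0.80000, 1.00000, 0.80000)
Cv1 = (6.60000, 8.60000, 7.60000); divide by 8.60000 → v2 = (0.76744, 1.00000, 0.88372)
Cv2 = (6.37209, 9.06977, 7.76744); divide by 9.06977 → v3 = (0.70256, 1.00000, 0.85641)
Requested entry of v3: 668/780 = 0.8564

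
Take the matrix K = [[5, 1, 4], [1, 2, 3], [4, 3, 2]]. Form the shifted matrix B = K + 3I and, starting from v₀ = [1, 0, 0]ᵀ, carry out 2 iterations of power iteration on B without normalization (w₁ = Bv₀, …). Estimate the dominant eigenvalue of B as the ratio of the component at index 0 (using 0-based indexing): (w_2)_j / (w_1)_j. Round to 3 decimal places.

B = K + 3I has rows (8, 1, 4); (1, 5, 3); (4, 3, 5)
w1 = Bv₀ = (8, 1, 4)
w2 = Bw1 = (81, 25, 55)
Ratio: 81/8 = 10.125

10.125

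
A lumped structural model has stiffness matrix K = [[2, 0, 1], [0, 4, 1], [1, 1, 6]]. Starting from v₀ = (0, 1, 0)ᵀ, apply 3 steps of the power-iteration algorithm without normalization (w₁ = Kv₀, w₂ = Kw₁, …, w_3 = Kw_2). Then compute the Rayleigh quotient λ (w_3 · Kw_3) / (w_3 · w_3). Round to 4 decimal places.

w1 = Kv₀ = (2·0 + 0·1 + 1·0; 0·0 + 4·1 + 1·0; 1·0 + 1·1 + 6·0) = (0, 4, 1)
w2 = Kw1 = (2·0 + 0·4 + 1·1; 0·0 + 4·4 + 1·1; 1·0 + 1·4 + 6·1) = (1, 17, 10)
w3 = Kw2 = (12, 78, 78)
Kw3 = (102, 390, 558)
w3·Kw3 = 12·102 + 78·390 + 78·558 = 75168; w3·w3 = 12·12 + 78·78 + 78·78 = 12312
λ ≈ 75168/12312 = 6.1053

6.1053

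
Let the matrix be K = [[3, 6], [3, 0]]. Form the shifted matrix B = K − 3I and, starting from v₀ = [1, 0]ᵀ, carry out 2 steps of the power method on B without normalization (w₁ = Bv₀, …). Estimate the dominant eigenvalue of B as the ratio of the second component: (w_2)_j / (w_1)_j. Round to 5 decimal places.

B = K − 3I has rows (0, 6); (3, -3)
w1 = Bv₀ = (0·1 + 6·0; 3·1 + (-3)·0) = (0, 3)
w2 = Bw1 = (0·0 + 6·3; 3·0 + (-3)·3) = (18, -9)
Ratio: -9/3 = -3.00000

μ ≈ -3.00000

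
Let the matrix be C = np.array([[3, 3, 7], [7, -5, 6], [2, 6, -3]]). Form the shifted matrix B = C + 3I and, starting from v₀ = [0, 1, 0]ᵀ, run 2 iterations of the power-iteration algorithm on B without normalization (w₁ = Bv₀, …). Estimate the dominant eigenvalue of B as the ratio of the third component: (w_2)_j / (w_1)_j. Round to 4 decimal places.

B = C + 3I has rows (6, 3, 7); (7, -2, 6); (2, 6, 0)
w1 = Bv₀ = (6·0 + 3·1 + 7·0; 7·0 + (-2)·1 + 6·0; 2·0 + 6·1 + 0·0) = (3, -2, 6)
w2 = Bw1 = (6·3 + 3·(-2) + 7·6; 7·3 + (-2)·(-2) + 6·6; 2·3 + 6·(-2) + 0·6) = (54, 61, -6)
Ratio: -6/6 = -1.0000

-1.0000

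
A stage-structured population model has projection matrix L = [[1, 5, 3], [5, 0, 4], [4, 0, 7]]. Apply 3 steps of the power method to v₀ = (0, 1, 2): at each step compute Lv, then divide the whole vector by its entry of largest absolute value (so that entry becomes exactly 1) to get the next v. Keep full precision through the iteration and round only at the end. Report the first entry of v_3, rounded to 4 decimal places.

Lv0 = (11.00000, 8.00000, 14.00000); divide by 14.00000 → v1 = (0.78571, 0.57143, 1.00000)
Lv1 = (6.64286, 7.92857, 10.14286); divide by 10.14286 → v2 = (0.65493, 0.78169, 1.00000)
Lv2 = (7.56338, 7.27465, 9.61972); divide by 9.61972 → v3 = (0.78624, 0.75622, 1.00000)
Requested entry of v3: 1074/1366 = 0.7862

0.7862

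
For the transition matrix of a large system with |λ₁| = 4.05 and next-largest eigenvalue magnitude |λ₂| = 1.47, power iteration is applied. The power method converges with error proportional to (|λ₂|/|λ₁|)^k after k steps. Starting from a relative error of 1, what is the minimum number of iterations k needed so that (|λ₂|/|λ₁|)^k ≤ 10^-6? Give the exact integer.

14

|λ₂/λ₁| = 1.47/4.05 = 0.36296
Need k ≥ ln(10^-6) / ln(0.36296) = -13.8155 / -1.0135 ≈ 13.632
Smallest integer k satisfying the bound: 14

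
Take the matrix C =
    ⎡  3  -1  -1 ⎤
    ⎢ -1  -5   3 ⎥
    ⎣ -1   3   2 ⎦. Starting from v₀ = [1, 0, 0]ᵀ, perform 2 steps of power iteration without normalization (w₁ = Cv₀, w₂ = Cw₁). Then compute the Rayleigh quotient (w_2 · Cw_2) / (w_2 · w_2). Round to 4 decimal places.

w1 = Cv₀ = (3·1 + (-1)·0 + (-1)·0; (-1)·1 + (-5)·0 + 3·0; (-1)·1 + 3·0 + 2·0) = (3, -1, -1)
w2 = Cw1 = (3·3 + (-1)·(-1) + (-1)·(-1); (-1)·3 + (-5)·(-1) + 3·(-1); (-1)·3 + 3·(-1) + 2·(-1)) = (11, -1, -8)
Cw2 = (42, -30, -30)
w2·Cw2 = 11·42 + (-1)·(-30) + (-8)·(-30) = 732; w2·w2 = 11·11 + (-1)·(-1) + (-8)·(-8) = 186
λ ≈ 732/186 = 3.9355

λ ≈ 3.9355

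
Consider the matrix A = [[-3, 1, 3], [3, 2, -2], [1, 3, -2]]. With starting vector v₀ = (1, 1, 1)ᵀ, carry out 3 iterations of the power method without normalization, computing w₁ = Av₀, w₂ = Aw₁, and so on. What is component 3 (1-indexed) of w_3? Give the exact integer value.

9

w1 = Av₀ = ((-3)·1 + 1·1 + 3·1; 3·1 + 2·1 + (-2)·1; 1·1 + 3·1 + (-2)·1) = (1, 3, 2)
w2 = Aw1 = ((-3)·1 + 1·3 + 3·2; 3·1 + 2·3 + (-2)·2; 1·1 + 3·3 + (-2)·2) = (6, 5, 6)
w3 = Aw2 = (5, 16, 9)
The requested component of w3 is 9.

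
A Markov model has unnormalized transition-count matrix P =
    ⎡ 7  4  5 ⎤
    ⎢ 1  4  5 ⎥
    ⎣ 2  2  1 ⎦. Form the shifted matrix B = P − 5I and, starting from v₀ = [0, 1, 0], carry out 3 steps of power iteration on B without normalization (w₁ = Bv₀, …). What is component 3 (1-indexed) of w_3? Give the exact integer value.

66

B = P − 5I has rows (2, 4, 5); (1, -1, 5); (2, 2, -4)
w1 = Bv₀ = (2·0 + 4·1 + 5·0; 1·0 + (-1)·1 + 5·0; 2·0 + 2·1 + (-4)·0) = (4, -1, 2)
w2 = Bw1 = (2·4 + 4·(-1) + 5·2; 1·4 + (-1)·(-1) + 5·2; 2·4 + 2·(-1) + (-4)·2) = (14, 15, -2)
w3 = Bw2 = (78, -11, 66)
Requested component of w3: 66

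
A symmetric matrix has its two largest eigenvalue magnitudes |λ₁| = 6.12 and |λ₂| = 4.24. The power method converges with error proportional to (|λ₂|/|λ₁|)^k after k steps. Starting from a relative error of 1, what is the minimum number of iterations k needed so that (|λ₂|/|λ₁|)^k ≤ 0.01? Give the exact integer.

|λ₂/λ₁| = 4.24/6.12 = 0.69281
Need k ≥ ln(0.01) / ln(0.69281) = -4.6052 / -0.3670 ≈ 12.548
Smallest integer k satisfying the bound: 13

13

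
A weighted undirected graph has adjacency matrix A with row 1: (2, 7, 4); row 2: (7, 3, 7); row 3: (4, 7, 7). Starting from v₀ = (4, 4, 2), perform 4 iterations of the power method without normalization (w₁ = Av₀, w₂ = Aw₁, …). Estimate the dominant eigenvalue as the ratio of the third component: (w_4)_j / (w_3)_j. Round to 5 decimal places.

λ ≈ 16.27576

w1 = Av₀ = (2·4 + 7·4 + 4·2; 7·4 + 3·4 + 7·2; 4·4 + 7·4 + 7·2) = (44, 54, 58)
w2 = Aw1 = (2·44 + 7·54 + 4·58; 7·44 + 3·54 + 7·58; 4·44 + 7·54 + 7·58) = (698, 876, 960)
w3 = Aw2 = (11368, 14234, 15644)
w4 = Aw3 = (184950, 231786, 254618)
Ratio at component: 254618 / 15644 = 16.27576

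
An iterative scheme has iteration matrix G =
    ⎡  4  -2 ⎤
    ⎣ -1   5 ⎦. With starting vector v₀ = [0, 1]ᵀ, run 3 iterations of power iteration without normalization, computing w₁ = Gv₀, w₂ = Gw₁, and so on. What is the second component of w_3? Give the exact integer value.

w1 = Gv₀ = (-2, 5)
w2 = Gw1 = (-18, 27)
w3 = Gw2 = (-126, 153)
The requested component of w3 is 153.

153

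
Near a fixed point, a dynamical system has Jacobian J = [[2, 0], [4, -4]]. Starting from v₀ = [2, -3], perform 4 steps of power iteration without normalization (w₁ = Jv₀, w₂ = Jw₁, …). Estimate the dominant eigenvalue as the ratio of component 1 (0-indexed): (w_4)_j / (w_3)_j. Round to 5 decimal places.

λ ≈ -3.77778

w1 = Jv₀ = (4, 20)
w2 = Jw1 = (8, -64)
w3 = Jw2 = (16, 288)
w4 = Jw3 = (32, -1088)
Ratio at component: -1088 / 288 = -3.77778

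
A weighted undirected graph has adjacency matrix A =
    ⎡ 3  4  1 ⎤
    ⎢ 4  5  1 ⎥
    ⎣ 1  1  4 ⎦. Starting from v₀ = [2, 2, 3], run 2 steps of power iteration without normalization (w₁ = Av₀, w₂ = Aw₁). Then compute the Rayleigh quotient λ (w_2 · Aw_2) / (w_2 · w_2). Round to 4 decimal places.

8.5062

w1 = Av₀ = (3·2 + 4·2 + 1·3; 4·2 + 5·2 + 1·3; 1·2 + 1·2 + 4·3) = (17, 21, 16)
w2 = Aw1 = (3·17 + 4·21 + 1·16; 4·17 + 5·21 + 1·16; 1·17 + 1·21 + 4·16) = (151, 189, 102)
Aw2 = (1311, 1651, 748)
w2·Aw2 = 151·1311 + 189·1651 + 102·748 = 586296; w2·w2 = 151·151 + 189·189 + 102·102 = 68926
λ ≈ 586296/68926 = 8.5062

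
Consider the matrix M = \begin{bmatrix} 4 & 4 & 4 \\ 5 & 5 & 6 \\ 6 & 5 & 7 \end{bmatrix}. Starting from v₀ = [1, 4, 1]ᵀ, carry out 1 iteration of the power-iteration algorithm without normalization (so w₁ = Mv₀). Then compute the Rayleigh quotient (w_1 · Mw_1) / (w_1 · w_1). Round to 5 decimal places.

λ ≈ 15.46116

w1 = Mv₀ = (4·1 + 4·4 + 4·1; 5·1 + 5·4 + 6·1; 6·1 + 5·4 + 7·1) = (24, 31, 33)
Mw1 = (352, 473, 530)
w1·Mw1 = 24·352 + 31·473 + 33·530 = 40601; w1·w1 = 24·24 + 31·31 + 33·33 = 2626
λ ≈ 40601/2626 = 15.46116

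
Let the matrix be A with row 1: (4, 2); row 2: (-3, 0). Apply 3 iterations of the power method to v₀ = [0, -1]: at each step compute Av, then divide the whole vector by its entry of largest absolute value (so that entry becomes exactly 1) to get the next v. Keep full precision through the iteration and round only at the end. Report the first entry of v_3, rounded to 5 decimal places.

-0.83333

Av0 = (-2.000000, 0.000000); divide by -2.000000 → v1 = (1.000000, 0.000000)
Av1 = (4.000000, -3.000000); divide by 4.000000 → v2 = (1.000000, -0.750000)
Av2 = (2.500000, -3.000000); divide by -3.000000 → v3 = (-0.833333, 1.000000)
Requested entry of v3: -20/24 = -0.83333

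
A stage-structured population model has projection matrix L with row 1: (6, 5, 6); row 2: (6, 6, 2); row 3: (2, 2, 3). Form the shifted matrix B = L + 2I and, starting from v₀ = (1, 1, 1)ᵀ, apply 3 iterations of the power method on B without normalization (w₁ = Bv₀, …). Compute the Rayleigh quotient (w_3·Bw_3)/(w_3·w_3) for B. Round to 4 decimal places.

15.1071

B = L + 2I has rows (8, 5, 6); (6, 8, 2); (2, 2, 5)
w1 = Bv₀ = (8·1 + 5·1 + 6·1; 6·1 + 8·1 + 2·1; 2·1 + 2·1 + 5·1) = (19, 16, 9)
w2 = Bw1 = (8·19 + 5·16 + 6·9; 6·19 + 8·16 + 2·9; 2·19 + 2·16 + 5·9) = (286, 260, 115)
w3 = Bw2 = (4278, 4026, 1667)
Bw3 = (64356, 61210, 24943)
w3·Bw3 = 563326409; w3·w3 = 37288849; μ ≈ 563326409/37288849 = 15.1071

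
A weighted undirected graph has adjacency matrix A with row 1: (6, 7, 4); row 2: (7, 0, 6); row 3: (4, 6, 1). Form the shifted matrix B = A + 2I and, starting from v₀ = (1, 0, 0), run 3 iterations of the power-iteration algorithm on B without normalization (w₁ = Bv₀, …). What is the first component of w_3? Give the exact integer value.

B = A + 2I has rows (8, 7, 4); (7, 2, 6); (4, 6, 3)
w1 = Bv₀ = (8·1 + 7·0 + 4·0; 7·1 + 2·0 + 6·0; 4·1 + 6·0 + 3·0) = (8, 7, 4)
w2 = Bw1 = (8·8 + 7·7 + 4·4; 7·8 + 2·7 + 6·4; 4·8 + 6·7 + 3·4) = (129, 94, 86)
w3 = Bw2 = (2034, 1607, 1338)
Requested component of w3: 2034

2034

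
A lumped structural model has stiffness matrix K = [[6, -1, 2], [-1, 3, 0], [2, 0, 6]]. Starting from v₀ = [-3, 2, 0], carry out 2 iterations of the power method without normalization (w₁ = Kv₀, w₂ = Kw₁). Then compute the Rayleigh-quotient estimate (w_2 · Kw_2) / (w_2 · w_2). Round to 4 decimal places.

7.7760

w1 = Kv₀ = (6·(-3) + (-1)·2 + 2·0; (-1)·(-3) + 3·2 + 0·0; 2·(-3) + 0·2 + 6·0) = (-20, 9, -6)
w2 = Kw1 = (6·(-20) + (-1)·9 + 2·(-6); (-1)·(-20) + 3·9 + 0·(-6); 2·(-20) + 0·9 + 6·(-6)) = (-141, 47, -76)
Kw2 = (-1045, 282, -738)
w2·Kw2 = (-141)·(-1045) + 47·282 + (-76)·(-738) = 216687; w2·w2 = (-141)·(-141) + 47·47 + (-76)·(-76) = 27866
λ ≈ 216687/27866 = 7.7760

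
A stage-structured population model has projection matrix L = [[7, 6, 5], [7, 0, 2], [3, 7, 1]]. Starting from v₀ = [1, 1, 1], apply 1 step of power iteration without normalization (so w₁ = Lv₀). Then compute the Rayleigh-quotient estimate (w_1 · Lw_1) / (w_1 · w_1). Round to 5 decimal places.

λ ≈ 13.25095

w1 = Lv₀ = (18, 9, 11)
Lw1 = (235, 148, 128)
w1·Lw1 = 18·235 + 9·148 + 11·128 = 6970; w1·w1 = 18·18 + 9·9 + 11·11 = 526
λ ≈ 6970/526 = 13.25095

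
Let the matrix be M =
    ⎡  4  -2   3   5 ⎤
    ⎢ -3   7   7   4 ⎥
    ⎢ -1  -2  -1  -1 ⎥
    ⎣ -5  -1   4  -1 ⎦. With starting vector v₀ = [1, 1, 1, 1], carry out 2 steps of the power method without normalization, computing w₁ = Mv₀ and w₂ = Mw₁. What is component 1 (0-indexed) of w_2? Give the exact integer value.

w1 = Mv₀ = (4·1 + (-2)·1 + 3·1 + 5·1; (-3)·1 + 7·1 + 7·1 + 4·1; (-1)·1 + (-2)·1 + (-1)·1 + (-1)·1; (-5)·1 + (-1)·1 + 4·1 + (-1)·1) = (10, 15, -5, -3)
w2 = Mw1 = (4·10 + (-2)·15 + 3·(-5) + 5·(-3); (-3)·10 + 7·15 + 7·(-5) + 4·(-3); (-1)·10 + (-2)·15 + (-1)·(-5) + (-1)·(-3); (-5)·10 + (-1)·15 + 4·(-5) + (-1)·(-3)) = (-20, 28, -32, -82)
The requested component of w2 is 28.

28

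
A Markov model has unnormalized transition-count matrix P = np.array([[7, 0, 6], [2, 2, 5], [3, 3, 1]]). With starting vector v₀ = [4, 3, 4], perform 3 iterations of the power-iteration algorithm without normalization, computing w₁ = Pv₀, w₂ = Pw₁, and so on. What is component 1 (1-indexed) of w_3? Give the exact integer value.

w1 = Pv₀ = (7·4 + 0·3 + 6·4; 2·4 + 2·3 + 5·4; 3·4 + 3·3 + 1·4) = (52, 34, 25)
w2 = Pw1 = (7·52 + 0·34 + 6·25; 2·52 + 2·34 + 5·25; 3·52 + 3·34 + 1·25) = (514, 297, 283)
w3 = Pw2 = (5296, 3037, 2716)
The requested component of w3 is 5296.

5296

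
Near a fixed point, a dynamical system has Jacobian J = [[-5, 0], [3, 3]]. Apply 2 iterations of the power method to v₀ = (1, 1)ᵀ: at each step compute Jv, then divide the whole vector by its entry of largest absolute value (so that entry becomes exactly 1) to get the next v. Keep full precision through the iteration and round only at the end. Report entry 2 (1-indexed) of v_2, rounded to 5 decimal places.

0.12000

Jv0 = (-5.000000, 6.000000); divide by 6.000000 → v1 = (-0.833333, 1.000000)
Jv1 = (4.166667, 0.500000); divide by 4.166667 → v2 = (1.000000, 0.120000)
Requested entry of v2: 3/25 = 0.12000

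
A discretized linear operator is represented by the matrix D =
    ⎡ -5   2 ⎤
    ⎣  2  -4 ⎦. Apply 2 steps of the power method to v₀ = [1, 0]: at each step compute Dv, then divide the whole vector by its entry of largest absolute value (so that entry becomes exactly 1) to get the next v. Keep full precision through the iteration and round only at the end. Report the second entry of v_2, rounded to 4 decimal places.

-0.6207

Dv0 = (-5.00000, 2.00000); divide by -5.00000 → v1 = (1.00000, -0.40000)
Dv1 = (-5.80000, 3.60000); divide by -5.80000 → v2 = (1.00000, -0.62069)
Requested entry of v2: -18/29 = -0.6207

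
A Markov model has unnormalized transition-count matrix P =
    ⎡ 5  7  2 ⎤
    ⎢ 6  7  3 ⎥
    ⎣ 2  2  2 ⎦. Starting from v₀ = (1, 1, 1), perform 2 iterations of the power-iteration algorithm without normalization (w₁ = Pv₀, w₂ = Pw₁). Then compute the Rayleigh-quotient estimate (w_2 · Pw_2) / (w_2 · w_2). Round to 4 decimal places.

w1 = Pv₀ = (14, 16, 6)
w2 = Pw1 = (194, 214, 72)
Pw2 = (2612, 2878, 960)
w2·Pw2 = 194·2612 + 214·2878 + 72·960 = 1191740; w2·w2 = 194·194 + 214·214 + 72·72 = 88616
λ ≈ 1191740/88616 = 13.4484

λ ≈ 13.4484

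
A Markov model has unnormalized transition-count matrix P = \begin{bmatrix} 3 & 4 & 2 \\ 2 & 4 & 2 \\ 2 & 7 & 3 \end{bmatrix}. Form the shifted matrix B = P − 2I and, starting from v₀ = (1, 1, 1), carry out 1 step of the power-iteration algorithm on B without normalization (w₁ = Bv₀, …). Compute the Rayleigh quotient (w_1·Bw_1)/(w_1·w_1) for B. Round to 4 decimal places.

B = P − 2I has rows (1, 4, 2); (2, 2, 2); (2, 7, 1)
w1 = Bv₀ = (1·1 + 4·1 + 2·1; 2·1 + 2·1 + 2·1; 2·1 + 7·1 + 1·1) = (7, 6, 10)
Bw1 = (51, 46, 66)
w1·Bw1 = 1293; w1·w1 = 185; μ ≈ 1293/185 = 6.9892

6.9892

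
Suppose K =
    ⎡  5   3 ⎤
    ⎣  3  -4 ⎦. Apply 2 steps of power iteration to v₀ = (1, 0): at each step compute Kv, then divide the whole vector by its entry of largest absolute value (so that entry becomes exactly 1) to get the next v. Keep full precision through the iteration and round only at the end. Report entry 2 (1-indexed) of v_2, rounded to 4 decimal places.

Kv0 = (5.00000, 3.00000); divide by 5.00000 → v1 = (1.00000, 0.60000)
Kv1 = (6.80000, 0.60000); divide by 6.80000 → v2 = (1.00000, 0.08824)
Requested entry of v2: 3/34 = 0.0882

0.0882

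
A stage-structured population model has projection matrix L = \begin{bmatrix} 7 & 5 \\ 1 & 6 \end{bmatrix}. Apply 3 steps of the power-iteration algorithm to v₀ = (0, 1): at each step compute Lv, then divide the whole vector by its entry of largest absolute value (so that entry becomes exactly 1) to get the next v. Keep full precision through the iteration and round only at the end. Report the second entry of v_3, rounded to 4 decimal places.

0.4712

Lv0 = (5.00000, 6.00000); divide by 6.00000 → v1 = (0.83333, 1.00000)
Lv1 = (10.83333, 6.83333); divide by 10.83333 → v2 = (1.00000, 0.63077)
Lv2 = (10.15385, 4.78462); divide by 10.15385 → v3 = (1.00000, 0.47121)
Requested entry of v3: 311/660 = 0.4712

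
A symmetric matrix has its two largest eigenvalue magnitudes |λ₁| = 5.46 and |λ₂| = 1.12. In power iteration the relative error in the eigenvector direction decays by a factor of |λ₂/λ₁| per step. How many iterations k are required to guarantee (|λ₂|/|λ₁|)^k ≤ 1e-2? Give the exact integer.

|λ₂/λ₁| = 1.12/5.46 = 0.20513
Need k ≥ ln(1e-2) / ln(0.20513) = -4.6052 / -1.5841 ≈ 2.907
Smallest integer k satisfying the bound: 3

3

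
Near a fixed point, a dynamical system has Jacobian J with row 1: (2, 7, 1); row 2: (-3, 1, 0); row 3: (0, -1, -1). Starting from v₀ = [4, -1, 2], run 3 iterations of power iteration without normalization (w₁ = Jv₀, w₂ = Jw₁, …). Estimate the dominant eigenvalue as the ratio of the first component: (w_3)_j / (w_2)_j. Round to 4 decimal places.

3.6279

w1 = Jv₀ = (3, -13, -1)
w2 = Jw1 = (-86, -22, 14)
w3 = Jw2 = (-312, 236, 8)
Ratio at component: -312 / -86 = 3.6279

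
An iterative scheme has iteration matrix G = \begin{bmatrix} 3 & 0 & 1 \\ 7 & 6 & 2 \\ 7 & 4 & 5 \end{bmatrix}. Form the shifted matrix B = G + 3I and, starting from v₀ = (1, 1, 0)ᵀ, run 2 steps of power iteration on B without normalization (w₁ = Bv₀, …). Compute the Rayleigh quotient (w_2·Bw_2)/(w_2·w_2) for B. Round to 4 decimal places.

μ ≈ 13.0817

B = G + 3I has rows (6, 0, 1); (7, 9, 2); (7, 4, 8)
w1 = Bv₀ = (6, 16, 11)
w2 = Bw1 = (47, 208, 194)
Bw2 = (476, 2589, 2713)
w2·Bw2 = 1087206; w2·w2 = 83109; μ ≈ 1087206/83109 = 13.0817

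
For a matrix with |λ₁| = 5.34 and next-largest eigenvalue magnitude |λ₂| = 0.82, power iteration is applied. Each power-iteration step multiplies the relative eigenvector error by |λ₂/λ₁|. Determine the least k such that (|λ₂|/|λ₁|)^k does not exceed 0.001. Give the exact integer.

4

|λ₂/λ₁| = 0.82/5.34 = 0.15356
Need k ≥ ln(0.001) / ln(0.15356) = -6.9078 / -1.8737 ≈ 3.687
Smallest integer k satisfying the bound: 4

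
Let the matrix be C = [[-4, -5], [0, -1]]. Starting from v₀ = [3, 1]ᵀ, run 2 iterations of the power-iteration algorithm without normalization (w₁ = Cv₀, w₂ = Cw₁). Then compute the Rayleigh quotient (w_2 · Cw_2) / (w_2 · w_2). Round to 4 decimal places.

w1 = Cv₀ = (-17, -1)
w2 = Cw1 = (73, 1)
Cw2 = (-297, -1)
w2·Cw2 = 73·(-297) + 1·(-1) = -21682; w2·w2 = 73·73 + 1·1 = 5330
λ ≈ -21682/5330 = -4.0679

-4.0679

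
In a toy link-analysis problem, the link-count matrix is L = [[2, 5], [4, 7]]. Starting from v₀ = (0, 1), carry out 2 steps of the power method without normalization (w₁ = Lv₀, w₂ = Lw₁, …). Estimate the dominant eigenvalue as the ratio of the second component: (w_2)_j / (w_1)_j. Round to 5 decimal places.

9.85714

w1 = Lv₀ = (2·0 + 5·1; 4·0 + 7·1) = (5, 7)
w2 = Lw1 = (2·5 + 5·7; 4·5 + 7·7) = (45, 69)
Ratio at component: 69 / 7 = 9.85714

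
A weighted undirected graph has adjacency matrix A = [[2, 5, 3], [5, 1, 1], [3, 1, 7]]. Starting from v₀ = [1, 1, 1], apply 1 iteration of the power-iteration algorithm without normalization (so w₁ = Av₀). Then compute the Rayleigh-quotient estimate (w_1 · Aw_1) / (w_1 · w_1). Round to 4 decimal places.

λ ≈ 9.6667

w1 = Av₀ = (2·1 + 5·1 + 3·1; 5·1 + 1·1 + 1·1; 3·1 + 1·1 + 7·1) = (10, 7, 11)
Aw1 = (88, 68, 114)
w1·Aw1 = 10·88 + 7·68 + 11·114 = 2610; w1·w1 = 10·10 + 7·7 + 11·11 = 270
λ ≈ 2610/270 = 9.6667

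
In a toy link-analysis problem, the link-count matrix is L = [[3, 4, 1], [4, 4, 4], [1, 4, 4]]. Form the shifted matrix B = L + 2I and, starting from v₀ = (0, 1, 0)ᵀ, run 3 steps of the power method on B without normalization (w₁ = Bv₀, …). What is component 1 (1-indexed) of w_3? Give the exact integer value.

564

B = L + 2I has rows (5, 4, 1); (4, 6, 4); (1, 4, 6)
w1 = Bv₀ = (5·0 + 4·1 + 1·0; 4·0 + 6·1 + 4·0; 1·0 + 4·1 + 6·0) = (4, 6, 4)
w2 = Bw1 = (5·4 + 4·6 + 1·4; 4·4 + 6·6 + 4·4; 1·4 + 4·6 + 6·4) = (48, 68, 52)
w3 = Bw2 = (564, 808, 632)
Requested component of w3: 564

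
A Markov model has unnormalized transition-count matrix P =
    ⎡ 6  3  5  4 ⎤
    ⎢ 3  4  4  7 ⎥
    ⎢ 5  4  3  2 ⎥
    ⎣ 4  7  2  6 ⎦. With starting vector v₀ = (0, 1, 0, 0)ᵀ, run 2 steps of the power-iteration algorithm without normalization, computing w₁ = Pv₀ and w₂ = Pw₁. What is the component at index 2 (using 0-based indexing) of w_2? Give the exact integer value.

57

w1 = Pv₀ = (6·0 + 3·1 + 5·0 + 4·0; 3·0 + 4·1 + 4·0 + 7·0; 5·0 + 4·1 + 3·0 + 2·0; 4·0 + 7·1 + 2·0 + 6·0) = (3, 4, 4, 7)
w2 = Pw1 = (6·3 + 3·4 + 5·4 + 4·7; 3·3 + 4·4 + 4·4 + 7·7; 5·3 + 4·4 + 3·4 + 2·7; 4·3 + 7·4 + 2·4 + 6·7) = (78, 90, 57, 90)
The requested component of w2 is 57.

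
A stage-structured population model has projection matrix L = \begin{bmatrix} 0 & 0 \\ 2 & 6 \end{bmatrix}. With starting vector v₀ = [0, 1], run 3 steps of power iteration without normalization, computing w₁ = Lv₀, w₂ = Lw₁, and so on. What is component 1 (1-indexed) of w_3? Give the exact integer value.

0

w1 = Lv₀ = (0, 6)
w2 = Lw1 = (0, 36)
w3 = Lw2 = (0, 216)
The requested component of w3 is 0.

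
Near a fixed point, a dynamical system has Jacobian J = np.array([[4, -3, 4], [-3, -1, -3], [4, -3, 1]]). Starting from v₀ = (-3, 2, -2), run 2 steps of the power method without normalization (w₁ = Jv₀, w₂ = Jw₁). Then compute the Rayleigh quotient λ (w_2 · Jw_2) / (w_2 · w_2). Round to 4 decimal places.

8.5958

w1 = Jv₀ = (4·(-3) + (-3)·2 + 4·(-2); (-3)·(-3) + (-1)·2 + (-3)·(-2); 4·(-3) + (-3)·2 + 1·(-2)) = (-26, 13, -20)
w2 = Jw1 = (4·(-26) + (-3)·13 + 4·(-20); (-3)·(-26) + (-1)·13 + (-3)·(-20); 4·(-26) + (-3)·13 + 1·(-20)) = (-223, 125, -163)
Jw2 = (-1919, 1033, -1430)
w2·Jw2 = (-223)·(-1919) + 125·1033 + (-163)·(-1430) = 790152; w2·w2 = (-223)·(-223) + 125·125 + (-163)·(-163) = 91923
λ ≈ 790152/91923 = 8.5958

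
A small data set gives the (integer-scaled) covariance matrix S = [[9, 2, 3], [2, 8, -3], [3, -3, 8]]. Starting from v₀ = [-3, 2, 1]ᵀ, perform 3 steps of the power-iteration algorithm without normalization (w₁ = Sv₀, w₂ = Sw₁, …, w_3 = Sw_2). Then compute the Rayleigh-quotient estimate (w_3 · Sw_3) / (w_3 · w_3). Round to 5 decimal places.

λ ≈ 11.60120

w1 = Sv₀ = (9·(-3) + 2·2 + 3·1; 2·(-3) + 8·2 + (-3)·1; 3·(-3) + (-3)·2 + 8·1) = (-20, 7, -7)
w2 = Sw1 = (9·(-20) + 2·7 + 3·(-7); 2·(-20) + 8·7 + (-3)·(-7); 3·(-20) + (-3)·7 + 8·(-7)) = (-187, 37, -137)
w3 = Sw2 = (-2020, 333, -1768)
Sw3 = (-22818, 3928, -21203)
w3·Sw3 = (-2020)·(-22818) + 333·3928 + (-1768)·(-21203) = 84887288; w3·w3 = (-2020)·(-2020) + 333·333 + (-1768)·(-1768) = 7317113
λ ≈ 84887288/7317113 = 11.60120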